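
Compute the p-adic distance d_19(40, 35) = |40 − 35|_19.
d_19(40, 35) = 1

Step 1 — x − y = 40 − 35 = 5. Step 2 — v_19(5) = 0 (factor: 5 = (19^0 · 5); the sign does not affect v_p). Step 3 — |x − y|_19 = 19^{0} = 1.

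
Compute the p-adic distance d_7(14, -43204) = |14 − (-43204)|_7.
d_7(14, -43204) = 1/2401

Step 1 — x − y = 14 − (-43204) = 43218. Step 2 — v_7(43218) = 4 (factor: 43218 = (7^4 · 18); the sign does not affect v_p). Step 3 — |x − y|_7 = 7^{-4} = 1/2401.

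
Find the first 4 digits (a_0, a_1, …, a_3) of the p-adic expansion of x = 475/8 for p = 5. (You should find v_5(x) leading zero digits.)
(a_0, …, a_3) = (0, 0, 3, 3)

v_5(475/8) = 2, so a_0 = ... = a_1 = 0. Factor out: x = 5^2 · u with u = 19/8 a unit in ℤ_5. Expand u iteratively via a_{v+i} = u_i mod 5, u_{i+1} = (u_i − a_{v+i})/5:
  u_0 = 19/8;  a_2 = 3;  u_1 = (u_0 − 3)/5 = -1/8
  u_1 = -1/8;  a_3 = 3;  u_2 = (u_1 − 3)/5 = -5/8
Digits: (0, 0, 3, 3).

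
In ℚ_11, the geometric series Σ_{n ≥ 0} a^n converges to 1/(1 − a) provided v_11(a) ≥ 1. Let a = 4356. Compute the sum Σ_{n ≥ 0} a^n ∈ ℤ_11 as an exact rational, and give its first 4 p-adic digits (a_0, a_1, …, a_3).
Σ a^n = 1/(1 − a) = -1/4355;  first 4 digits = (1, 0, 3, 3)

v_11(a) = 2 ≥ 1, so the series converges in ℤ_11 to 1/(1 − a) = 1/(1 − 4356) = -1/4355. Expand this rational in ℤ_11: compute digits iteratively via d_i = x_i mod 11, x_{i+1} = (x_i − d_i)/11. The first 4 digits are (1, 0, 3, 3).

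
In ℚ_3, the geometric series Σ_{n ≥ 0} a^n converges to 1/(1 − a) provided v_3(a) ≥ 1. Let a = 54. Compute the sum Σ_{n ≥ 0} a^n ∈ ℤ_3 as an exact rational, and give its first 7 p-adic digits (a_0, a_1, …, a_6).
Σ a^n = 1/(1 − a) = -1/53;  first 7 digits = (1, 0, 0, 2, 0, 0, 1)

v_3(a) = 3 ≥ 1, so the series converges in ℤ_3 to 1/(1 − a) = 1/(1 − 54) = -1/53. Expand this rational in ℤ_3: compute digits iteratively via d_i = x_i mod 3, x_{i+1} = (x_i − d_i)/3. The first 7 digits are (1, 0, 0, 2, 0, 0, 1).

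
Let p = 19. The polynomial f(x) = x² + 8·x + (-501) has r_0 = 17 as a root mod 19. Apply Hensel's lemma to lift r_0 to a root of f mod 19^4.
r_3 = 70070 (mod 130321)

Hensel: r_{i+1} = r_i − f(r_i)·(f′(r_i))^{-1} mod 19^{i+2}, f′(x) = 2x + 8. Iterate:
  r_0 = 17 (mod 19)
  r_1 = 36 (mod 361)
  r_2 = 1480 (mod 6859)
  r_3 = 70070 (mod 130321)
Final: r = 70070 satisfies f(r) ≡ 0 mod 19^4.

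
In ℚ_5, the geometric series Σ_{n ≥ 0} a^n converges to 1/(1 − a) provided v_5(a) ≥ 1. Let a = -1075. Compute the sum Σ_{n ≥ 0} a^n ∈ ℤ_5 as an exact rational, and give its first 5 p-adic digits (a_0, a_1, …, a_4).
Σ a^n = 1/(1 − a) = 1/1076;  first 5 digits = (1, 0, 2, 1, 2)

v_5(a) = 2 ≥ 1, so the series converges in ℤ_5 to 1/(1 − a) = 1/(1 − (-1075)) = 1/1076. Expand this rational in ℤ_5: compute digits iteratively via d_i = x_i mod 5, x_{i+1} = (x_i − d_i)/5. The first 5 digits are (1, 0, 2, 1, 2).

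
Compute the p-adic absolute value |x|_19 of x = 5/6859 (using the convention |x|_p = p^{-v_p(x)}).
|5/6859|_19 = 6859

Step 1 — compute v_19(x) by factoring powers of 19 out of the numerator and denominator: v_19(5/6859) = -3. Step 2 — apply |x|_p = p^{-v_p(x)} = 19^{3} = 6859.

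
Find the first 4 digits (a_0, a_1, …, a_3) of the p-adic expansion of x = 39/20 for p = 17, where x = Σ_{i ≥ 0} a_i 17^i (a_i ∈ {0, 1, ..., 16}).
(a_0, …, a_3) = (13, 7, 14, 0)

v_17(39/20) = 0 (numerator and denominator both coprime to 17), so x ∈ ℤ_17^×. Compute digits iteratively via a_i = x_i mod 17, x_{i+1} = (x_i − a_i)/17, with x_0 = x:
  x_0 = 39/20;  a_0 = 13;  x_1 = (x_0 − 13)/17 = -13/20
  x_1 = -13/20;  a_1 = 7;  x_2 = (x_1 − 7)/17 = -9/20
  x_2 = -9/20;  a_2 = 14;  x_3 = (x_2 − 14)/17 = -17/20
  x_3 = -17/20;  a_3 = 0;  x_4 = (x_3 − 0)/17 = -1/20
Digits: (13, 7, 14, 0).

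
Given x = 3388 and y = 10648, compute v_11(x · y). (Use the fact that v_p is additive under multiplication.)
v_11(36075424) = 5

v_p(x) = 2 (factor: 3388 = 11^2 · 28); v_p(y) = 3 (factor: 10648 = 11^3 · 8). Additivity: v_p(xy) = v_p(x) + v_p(y) = 2 + 3 = 5. (Direct check: xy = 36075424 = 11^5 · (224).)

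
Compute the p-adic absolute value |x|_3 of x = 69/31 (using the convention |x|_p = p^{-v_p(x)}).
|69/31|_3 = 1/3

Step 1 — compute v_3(x) by factoring powers of 3 out of the numerator and denominator: v_3(69/31) = 1. Step 2 — apply |x|_p = p^{-v_p(x)} = 3^{-1} = 1/3.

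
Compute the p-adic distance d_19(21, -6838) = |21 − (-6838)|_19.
d_19(21, -6838) = 1/6859

Step 1 — x − y = 21 − (-6838) = 6859. Step 2 — v_19(6859) = 3 (factor: 6859 = (19^3 · 1); the sign does not affect v_p). Step 3 — |x − y|_19 = 19^{-3} = 1/6859.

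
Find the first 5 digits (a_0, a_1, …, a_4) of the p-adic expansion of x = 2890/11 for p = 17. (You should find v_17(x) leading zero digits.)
(a_0, …, a_4) = (0, 0, 4, 6, 12)

v_17(2890/11) = 2, so a_0 = ... = a_1 = 0. Factor out: x = 17^2 · u with u = 10/11 a unit in ℤ_17. Expand u iteratively via a_{v+i} = u_i mod 17, u_{i+1} = (u_i − a_{v+i})/17:
  u_0 = 10/11;  a_2 = 4;  u_1 = (u_0 − 4)/17 = -2/11
  u_1 = -2/11;  a_3 = 6;  u_2 = (u_1 − 6)/17 = -4/11
  u_2 = -4/11;  a_4 = 12;  u_3 = (u_2 − 12)/17 = -8/11
Digits: (0, 0, 4, 6, 12).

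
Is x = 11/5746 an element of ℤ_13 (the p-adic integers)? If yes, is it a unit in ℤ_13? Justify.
x ∉ ℤ_13 (v_13(x) = -2 < 0)

ℤ_13 = {x ∈ ℚ_13 : v_13(x) ≥ 0} and ℤ_13^× = {x ∈ ℤ_13 : v_13(x) = 0}. Here v_13(11/5746) = v_13(num) − v_13(den) = -2; compare against these criteria.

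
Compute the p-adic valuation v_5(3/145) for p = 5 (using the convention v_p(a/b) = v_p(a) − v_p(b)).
v_5(3/145) = -1

Factor powers of 5 from the numerator and denominator of the reduced fraction: 3 = 5^0 · 3 and 145 = 5^1 · 29. Apply v_p(a/b) = v_p(a) − v_p(b): v_5(3/145) = 0 − 1 = -1.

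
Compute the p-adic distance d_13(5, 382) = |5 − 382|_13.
d_13(5, 382) = 1/13

Step 1 — x − y = 5 − 382 = -377. Step 2 — v_13(-377) = 1 (factor: -377 = −(13^1 · 29); the sign does not affect v_p). Step 3 — |x − y|_13 = 13^{-1} = 1/13.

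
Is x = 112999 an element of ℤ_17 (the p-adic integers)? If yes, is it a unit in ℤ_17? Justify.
x ∈ ℤ_17 but not a unit; v_17(x) = 3 > 0

ℤ_17 = {x ∈ ℚ_17 : v_17(x) ≥ 0} and ℤ_17^× = {x ∈ ℤ_17 : v_17(x) = 0}. Here v_17(112999) = v_17(num) − v_17(den) = 3; compare against these criteria.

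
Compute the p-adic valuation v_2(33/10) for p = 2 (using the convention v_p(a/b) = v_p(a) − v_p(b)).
v_2(33/10) = -1

Factor powers of 2 from the numerator and denominator of the reduced fraction: 33 = 2^0 · 33 and 10 = 2^1 · 5. Apply v_p(a/b) = v_p(a) − v_p(b): v_2(33/10) = 0 − 1 = -1.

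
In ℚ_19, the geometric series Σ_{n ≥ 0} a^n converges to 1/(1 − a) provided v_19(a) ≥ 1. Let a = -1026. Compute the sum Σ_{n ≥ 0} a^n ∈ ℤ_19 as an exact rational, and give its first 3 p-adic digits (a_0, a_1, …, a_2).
Σ a^n = 1/(1 − a) = 1/1027;  first 3 digits = (1, 3, 6)

v_19(a) = 1 ≥ 1, so the series converges in ℤ_19 to 1/(1 − a) = 1/(1 − (-1026)) = 1/1027. Expand this rational in ℤ_19: compute digits iteratively via d_i = x_i mod 19, x_{i+1} = (x_i − d_i)/19. The first 3 digits are (1, 3, 6).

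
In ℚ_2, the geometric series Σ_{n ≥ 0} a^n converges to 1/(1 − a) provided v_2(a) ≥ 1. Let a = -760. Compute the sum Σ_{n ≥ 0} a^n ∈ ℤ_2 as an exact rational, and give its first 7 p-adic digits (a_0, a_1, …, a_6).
Σ a^n = 1/(1 − a) = 1/761;  first 7 digits = (1, 0, 0, 1, 0, 0, 1)

v_2(a) = 3 ≥ 1, so the series converges in ℤ_2 to 1/(1 − a) = 1/(1 − (-760)) = 1/761. Expand this rational in ℤ_2: compute digits iteratively via d_i = x_i mod 2, x_{i+1} = (x_i − d_i)/2. The first 7 digits are (1, 0, 0, 1, 0, 0, 1).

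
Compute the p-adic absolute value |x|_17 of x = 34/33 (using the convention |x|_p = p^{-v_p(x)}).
|34/33|_17 = 1/17

Step 1 — compute v_17(x) by factoring powers of 17 out of the numerator and denominator: v_17(34/33) = 1. Step 2 — apply |x|_p = p^{-v_p(x)} = 17^{-1} = 1/17.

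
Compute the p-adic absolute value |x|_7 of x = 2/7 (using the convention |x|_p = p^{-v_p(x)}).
|2/7|_7 = 7

Step 1 — compute v_7(x) by factoring powers of 7 out of the numerator and denominator: v_7(2/7) = -1. Step 2 — apply |x|_p = p^{-v_p(x)} = 7^{1} = 7.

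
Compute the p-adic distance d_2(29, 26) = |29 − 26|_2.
d_2(29, 26) = 1

Step 1 — x − y = 29 − 26 = 3. Step 2 — v_2(3) = 0 (factor: 3 = (2^0 · 3); the sign does not affect v_p). Step 3 — |x − y|_2 = 2^{0} = 1.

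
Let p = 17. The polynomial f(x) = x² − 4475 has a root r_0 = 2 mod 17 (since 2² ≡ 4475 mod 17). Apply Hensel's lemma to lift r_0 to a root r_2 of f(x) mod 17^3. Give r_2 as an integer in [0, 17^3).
r_2 = 2059 (mod 4913)

Hensel's recurrence: r_{i+1} = r_i − f(r_i)·(f′(r_i))^{-1} mod 17^{i+2}, with f′(x) = 2x. Iterate:
  r_0 = 2 (mod 17)
  r_1 = 36 (mod 289)
  r_2 = 2059 (mod 4913)
Final: r_2 = 2059, and one checks f(r_2) ≡ 0 mod 17^3.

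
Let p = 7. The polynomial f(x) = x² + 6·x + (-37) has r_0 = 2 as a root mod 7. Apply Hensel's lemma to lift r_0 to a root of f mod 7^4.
r_3 = 205 (mod 2401)

Hensel: r_{i+1} = r_i − f(r_i)·(f′(r_i))^{-1} mod 7^{i+2}, f′(x) = 2x + 6. Iterate:
  r_0 = 2 (mod 7)
  r_1 = 9 (mod 49)
  r_2 = 205 (mod 343)
  r_3 = 205 (mod 2401)
Final: r = 205 satisfies f(r) ≡ 0 mod 7^4.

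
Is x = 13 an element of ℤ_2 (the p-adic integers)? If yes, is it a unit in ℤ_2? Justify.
x ∈ ℤ_2^× (unit); v_2(x) = 0

ℤ_2 = {x ∈ ℚ_2 : v_2(x) ≥ 0} and ℤ_2^× = {x ∈ ℤ_2 : v_2(x) = 0}. Here v_2(13) = v_2(num) − v_2(den) = 0; compare against these criteria.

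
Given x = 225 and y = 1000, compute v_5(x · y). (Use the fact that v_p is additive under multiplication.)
v_5(225000) = 5

v_p(x) = 2 (factor: 225 = 5^2 · 9); v_p(y) = 3 (factor: 1000 = 5^3 · 8). Additivity: v_p(xy) = v_p(x) + v_p(y) = 2 + 3 = 5. (Direct check: xy = 225000 = 5^5 · (72).)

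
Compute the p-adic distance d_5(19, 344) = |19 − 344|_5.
d_5(19, 344) = 1/25

Step 1 — x − y = 19 − 344 = -325. Step 2 — v_5(-325) = 2 (factor: -325 = −(5^2 · 13); the sign does not affect v_p). Step 3 — |x − y|_5 = 5^{-2} = 1/25.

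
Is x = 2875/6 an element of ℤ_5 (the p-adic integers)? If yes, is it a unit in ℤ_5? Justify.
x ∈ ℤ_5 but not a unit; v_5(x) = 3 > 0

ℤ_5 = {x ∈ ℚ_5 : v_5(x) ≥ 0} and ℤ_5^× = {x ∈ ℤ_5 : v_5(x) = 0}. Here v_5(2875/6) = v_5(num) − v_5(den) = 3; compare against these criteria.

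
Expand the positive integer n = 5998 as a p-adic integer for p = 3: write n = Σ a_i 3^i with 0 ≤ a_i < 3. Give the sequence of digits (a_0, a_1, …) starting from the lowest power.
(a_0, a_1, …) = (1, 1, 0, 0, 2, 0, 2, 2)

Repeated division by 3 gives the digits low-to-high: 5998 = 1 + 1·3^1 + 2·3^4 + 2·3^6 + 2·3^7. Digit sequence: (1, 1, 0, 0, 2, 0, 2, 2).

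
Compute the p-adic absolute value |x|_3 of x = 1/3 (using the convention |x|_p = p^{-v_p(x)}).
|1/3|_3 = 3

Step 1 — compute v_3(x) by factoring powers of 3 out of the numerator and denominator: v_3(1/3) = -1. Step 2 — apply |x|_p = p^{-v_p(x)} = 3^{1} = 3.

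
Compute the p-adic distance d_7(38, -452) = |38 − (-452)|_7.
d_7(38, -452) = 1/49

Step 1 — x − y = 38 − (-452) = 490. Step 2 — v_7(490) = 2 (factor: 490 = (7^2 · 10); the sign does not affect v_p). Step 3 — |x − y|_7 = 7^{-2} = 1/49.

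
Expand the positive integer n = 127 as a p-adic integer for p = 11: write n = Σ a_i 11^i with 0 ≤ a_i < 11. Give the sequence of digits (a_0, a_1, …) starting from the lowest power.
(a_0, a_1, …) = (6, 0, 1)

Repeated division by 11 gives the digits low-to-high: 127 = 6 + 1·11^2. Digit sequence: (6, 0, 1).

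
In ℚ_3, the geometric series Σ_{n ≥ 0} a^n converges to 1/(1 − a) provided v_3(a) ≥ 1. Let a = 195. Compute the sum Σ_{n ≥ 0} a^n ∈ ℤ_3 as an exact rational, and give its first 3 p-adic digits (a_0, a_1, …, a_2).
Σ a^n = 1/(1 − a) = -1/194;  first 3 digits = (1, 2, 1)

v_3(a) = 1 ≥ 1, so the series converges in ℤ_3 to 1/(1 − a) = 1/(1 − 195) = -1/194. Expand this rational in ℤ_3: compute digits iteratively via d_i = x_i mod 3, x_{i+1} = (x_i − d_i)/3. The first 3 digits are (1, 2, 1).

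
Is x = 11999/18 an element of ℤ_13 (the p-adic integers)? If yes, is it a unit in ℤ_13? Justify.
x ∈ ℤ_13 but not a unit; v_13(x) = 2 > 0

ℤ_13 = {x ∈ ℚ_13 : v_13(x) ≥ 0} and ℤ_13^× = {x ∈ ℤ_13 : v_13(x) = 0}. Here v_13(11999/18) = v_13(num) − v_13(den) = 2; compare against these criteria.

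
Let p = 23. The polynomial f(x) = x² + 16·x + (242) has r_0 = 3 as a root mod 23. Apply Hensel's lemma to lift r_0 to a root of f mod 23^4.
r_3 = 279085 (mod 279841)

Hensel: r_{i+1} = r_i − f(r_i)·(f′(r_i))^{-1} mod 23^{i+2}, f′(x) = 2x + 16. Iterate:
  r_0 = 3 (mod 23)
  r_1 = 302 (mod 529)
  r_2 = 11411 (mod 12167)
  r_3 = 279085 (mod 279841)
Final: r = 279085 satisfies f(r) ≡ 0 mod 23^4.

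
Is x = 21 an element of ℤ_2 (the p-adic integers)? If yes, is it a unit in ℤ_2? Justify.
x ∈ ℤ_2^× (unit); v_2(x) = 0

ℤ_2 = {x ∈ ℚ_2 : v_2(x) ≥ 0} and ℤ_2^× = {x ∈ ℤ_2 : v_2(x) = 0}. Here v_2(21) = v_2(num) − v_2(den) = 0; compare against these criteria.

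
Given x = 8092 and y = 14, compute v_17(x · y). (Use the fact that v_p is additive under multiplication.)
v_17(113288) = 2

v_p(x) = 2 (factor: 8092 = 17^2 · 28); v_p(y) = 0 (factor: 14 = 17^0 · 14). Additivity: v_p(xy) = v_p(x) + v_p(y) = 2 + 0 = 2. (Direct check: xy = 113288 = 17^2 · (392).)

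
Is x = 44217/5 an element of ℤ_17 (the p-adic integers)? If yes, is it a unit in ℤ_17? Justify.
x ∈ ℤ_17 but not a unit; v_17(x) = 3 > 0

ℤ_17 = {x ∈ ℚ_17 : v_17(x) ≥ 0} and ℤ_17^× = {x ∈ ℤ_17 : v_17(x) = 0}. Here v_17(44217/5) = v_17(num) − v_17(den) = 3; compare against these criteria.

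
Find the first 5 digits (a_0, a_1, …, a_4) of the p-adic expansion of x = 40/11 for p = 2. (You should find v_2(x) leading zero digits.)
(a_0, …, a_4) = (0, 0, 0, 1, 1)

v_2(40/11) = 3, so a_0 = ... = a_2 = 0. Factor out: x = 2^3 · u with u = 5/11 a unit in ℤ_2. Expand u iteratively via a_{v+i} = u_i mod 2, u_{i+1} = (u_i − a_{v+i})/2:
  u_0 = 5/11;  a_3 = 1;  u_1 = (u_0 − 1)/2 = -3/11
  u_1 = -3/11;  a_4 = 1;  u_2 = (u_1 − 1)/2 = -7/11
Digits: (0, 0, 0, 1, 1).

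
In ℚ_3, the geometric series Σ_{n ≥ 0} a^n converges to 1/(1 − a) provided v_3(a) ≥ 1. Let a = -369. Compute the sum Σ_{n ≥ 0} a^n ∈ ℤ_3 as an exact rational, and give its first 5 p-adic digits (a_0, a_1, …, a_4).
Σ a^n = 1/(1 − a) = 1/370;  first 5 digits = (1, 0, 1, 1, 2)

v_3(a) = 2 ≥ 1, so the series converges in ℤ_3 to 1/(1 − a) = 1/(1 − (-369)) = 1/370. Expand this rational in ℤ_3: compute digits iteratively via d_i = x_i mod 3, x_{i+1} = (x_i − d_i)/3. The first 5 digits are (1, 0, 1, 1, 2).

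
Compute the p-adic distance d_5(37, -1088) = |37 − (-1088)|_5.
d_5(37, -1088) = 1/125

Step 1 — x − y = 37 − (-1088) = 1125. Step 2 — v_5(1125) = 3 (factor: 1125 = (5^3 · 9); the sign does not affect v_p). Step 3 — |x − y|_5 = 5^{-3} = 1/125.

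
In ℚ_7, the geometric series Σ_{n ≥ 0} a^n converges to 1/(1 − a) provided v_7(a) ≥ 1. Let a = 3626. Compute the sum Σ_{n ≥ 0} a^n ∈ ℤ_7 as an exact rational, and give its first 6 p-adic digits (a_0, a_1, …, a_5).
Σ a^n = 1/(1 − a) = -1/3625;  first 6 digits = (1, 0, 4, 3, 3, 5)

v_7(a) = 2 ≥ 1, so the series converges in ℤ_7 to 1/(1 − a) = 1/(1 − 3626) = -1/3625. Expand this rational in ℤ_7: compute digits iteratively via d_i = x_i mod 7, x_{i+1} = (x_i − d_i)/7. The first 6 digits are (1, 0, 4, 3, 3, 5).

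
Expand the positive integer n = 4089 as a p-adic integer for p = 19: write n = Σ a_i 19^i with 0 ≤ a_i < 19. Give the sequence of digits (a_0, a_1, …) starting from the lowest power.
(a_0, a_1, …) = (4, 6, 11)

Repeated division by 19 gives the digits low-to-high: 4089 = 4 + 6·19^1 + 11·19^2. Digit sequence: (4, 6, 11).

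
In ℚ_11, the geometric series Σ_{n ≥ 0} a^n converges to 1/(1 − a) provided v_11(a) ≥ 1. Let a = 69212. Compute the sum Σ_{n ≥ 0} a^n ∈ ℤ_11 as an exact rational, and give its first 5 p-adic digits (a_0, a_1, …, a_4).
Σ a^n = 1/(1 − a) = -1/69211;  first 5 digits = (1, 0, 0, 8, 4)

v_11(a) = 3 ≥ 1, so the series converges in ℤ_11 to 1/(1 − a) = 1/(1 − 69212) = -1/69211. Expand this rational in ℤ_11: compute digits iteratively via d_i = x_i mod 11, x_{i+1} = (x_i − d_i)/11. The first 5 digits are (1, 0, 0, 8, 4).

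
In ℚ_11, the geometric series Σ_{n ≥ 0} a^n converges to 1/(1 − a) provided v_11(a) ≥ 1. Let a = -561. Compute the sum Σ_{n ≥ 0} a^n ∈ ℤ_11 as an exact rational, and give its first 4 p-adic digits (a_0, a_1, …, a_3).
Σ a^n = 1/(1 − a) = 1/562;  first 4 digits = (1, 4, 0, 3)

v_11(a) = 1 ≥ 1, so the series converges in ℤ_11 to 1/(1 − a) = 1/(1 − (-561)) = 1/562. Expand this rational in ℤ_11: compute digits iteratively via d_i = x_i mod 11, x_{i+1} = (x_i − d_i)/11. The first 4 digits are (1, 4, 0, 3).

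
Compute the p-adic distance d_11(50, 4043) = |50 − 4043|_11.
d_11(50, 4043) = 1/1331

Step 1 — x − y = 50 − 4043 = -3993. Step 2 — v_11(-3993) = 3 (factor: -3993 = −(11^3 · 3); the sign does not affect v_p). Step 3 — |x − y|_11 = 11^{-3} = 1/1331.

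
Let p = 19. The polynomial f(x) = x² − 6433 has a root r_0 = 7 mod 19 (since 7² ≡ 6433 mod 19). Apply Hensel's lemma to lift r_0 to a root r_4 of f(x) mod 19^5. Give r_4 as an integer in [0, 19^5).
r_4 = 1785608 (mod 2476099)

Hensel's recurrence: r_{i+1} = r_i − f(r_i)·(f′(r_i))^{-1} mod 19^{i+2}, with f′(x) = 2x. Iterate:
  r_0 = 7 (mod 19)
  r_1 = 102 (mod 361)
  r_2 = 2268 (mod 6859)
  r_3 = 91435 (mod 130321)
  r_4 = 1785608 (mod 2476099)
Final: r_4 = 1785608, and one checks f(r_4) ≡ 0 mod 19^5.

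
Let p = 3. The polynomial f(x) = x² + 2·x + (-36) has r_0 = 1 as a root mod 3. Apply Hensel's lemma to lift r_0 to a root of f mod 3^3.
r_2 = 7 (mod 27)

Hensel: r_{i+1} = r_i − f(r_i)·(f′(r_i))^{-1} mod 3^{i+2}, f′(x) = 2x + 2. Iterate:
  r_0 = 1 (mod 3)
  r_1 = 7 (mod 9)
  r_2 = 7 (mod 27)
Final: r = 7 satisfies f(r) ≡ 0 mod 3^3.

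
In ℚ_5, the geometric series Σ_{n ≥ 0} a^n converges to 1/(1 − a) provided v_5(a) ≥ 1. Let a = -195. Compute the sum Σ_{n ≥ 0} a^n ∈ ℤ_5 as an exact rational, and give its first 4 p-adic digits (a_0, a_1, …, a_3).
Σ a^n = 1/(1 − a) = 1/196;  first 4 digits = (1, 1, 3, 3)

v_5(a) = 1 ≥ 1, so the series converges in ℤ_5 to 1/(1 − a) = 1/(1 − (-195)) = 1/196. Expand this rational in ℤ_5: compute digits iteratively via d_i = x_i mod 5, x_{i+1} = (x_i − d_i)/5. The first 4 digits are (1, 1, 3, 3).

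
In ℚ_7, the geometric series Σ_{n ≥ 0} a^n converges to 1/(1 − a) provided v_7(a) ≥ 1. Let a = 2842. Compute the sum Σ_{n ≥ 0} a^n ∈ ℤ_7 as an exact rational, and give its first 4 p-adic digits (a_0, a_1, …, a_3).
Σ a^n = 1/(1 − a) = -1/2841;  first 4 digits = (1, 0, 2, 1)

v_7(a) = 2 ≥ 1, so the series converges in ℤ_7 to 1/(1 − a) = 1/(1 − 2842) = -1/2841. Expand this rational in ℤ_7: compute digits iteratively via d_i = x_i mod 7, x_{i+1} = (x_i − d_i)/7. The first 4 digits are (1, 0, 2, 1).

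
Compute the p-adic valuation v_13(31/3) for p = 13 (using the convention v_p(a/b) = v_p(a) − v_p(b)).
v_13(31/3) = 0

Factor powers of 13 from the numerator and denominator of the reduced fraction: 31 = 13^0 · 31 and 3 = 13^0 · 3. Apply v_p(a/b) = v_p(a) − v_p(b): v_13(31/3) = 0 − 0 = 0.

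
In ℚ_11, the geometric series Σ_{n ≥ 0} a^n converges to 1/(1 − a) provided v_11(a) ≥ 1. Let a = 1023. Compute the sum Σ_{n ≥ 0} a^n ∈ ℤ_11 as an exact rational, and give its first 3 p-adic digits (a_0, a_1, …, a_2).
Σ a^n = 1/(1 − a) = -1/1022;  first 3 digits = (1, 5, 0)

v_11(a) = 1 ≥ 1, so the series converges in ℤ_11 to 1/(1 − a) = 1/(1 − 1023) = -1/1022. Expand this rational in ℤ_11: compute digits iteratively via d_i = x_i mod 11, x_{i+1} = (x_i − d_i)/11. The first 3 digits are (1, 5, 0).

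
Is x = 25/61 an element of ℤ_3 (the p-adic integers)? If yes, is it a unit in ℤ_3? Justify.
x ∈ ℤ_3^× (unit); v_3(x) = 0

ℤ_3 = {x ∈ ℚ_3 : v_3(x) ≥ 0} and ℤ_3^× = {x ∈ ℤ_3 : v_3(x) = 0}. Here v_3(25/61) = v_3(num) − v_3(den) = 0; compare against these criteria.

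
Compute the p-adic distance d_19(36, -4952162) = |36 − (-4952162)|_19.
d_19(36, -4952162) = 1/2476099

Step 1 — x − y = 36 − (-4952162) = 4952198. Step 2 — v_19(4952198) = 5 (factor: 4952198 = (19^5 · 2); the sign does not affect v_p). Step 3 — |x − y|_19 = 19^{-5} = 1/2476099.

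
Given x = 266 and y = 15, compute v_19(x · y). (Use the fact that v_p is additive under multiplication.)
v_19(3990) = 1

v_p(x) = 1 (factor: 266 = 19^1 · 14); v_p(y) = 0 (factor: 15 = 19^0 · 15). Additivity: v_p(xy) = v_p(x) + v_p(y) = 1 + 0 = 1. (Direct check: xy = 3990 = 19^1 · (210).)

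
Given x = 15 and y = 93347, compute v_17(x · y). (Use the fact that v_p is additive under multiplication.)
v_17(1400205) = 3

v_p(x) = 0 (factor: 15 = 17^0 · 15); v_p(y) = 3 (factor: 93347 = 17^3 · 19). Additivity: v_p(xy) = v_p(x) + v_p(y) = 0 + 3 = 3. (Direct check: xy = 1400205 = 17^3 · (285).)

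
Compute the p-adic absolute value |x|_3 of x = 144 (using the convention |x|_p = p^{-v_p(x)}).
|144|_3 = 1/9

Step 1 — compute v_3(x) by factoring powers of 3 out of the numerator and denominator: v_3(144) = 2. Step 2 — apply |x|_p = p^{-v_p(x)} = 3^{-2} = 1/9.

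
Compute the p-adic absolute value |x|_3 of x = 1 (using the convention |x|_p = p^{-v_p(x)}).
|1|_3 = 1

Step 1 — compute v_3(x) by factoring powers of 3 out of the numerator and denominator: v_3(1) = 0. Step 2 — apply |x|_p = p^{-v_p(x)} = 3^{0} = 1.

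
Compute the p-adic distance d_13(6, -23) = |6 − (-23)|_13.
d_13(6, -23) = 1

Step 1 — x − y = 6 − (-23) = 29. Step 2 — v_13(29) = 0 (factor: 29 = (13^0 · 29); the sign does not affect v_p). Step 3 — |x − y|_13 = 13^{0} = 1.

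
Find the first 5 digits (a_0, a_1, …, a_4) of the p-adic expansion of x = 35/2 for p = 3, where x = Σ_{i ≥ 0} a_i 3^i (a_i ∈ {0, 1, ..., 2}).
(a_0, …, a_4) = (1, 1, 0, 2, 1)

v_3(35/2) = 0 (numerator and denominator both coprime to 3), so x ∈ ℤ_3^×. Compute digits iteratively via a_i = x_i mod 3, x_{i+1} = (x_i − a_i)/3, with x_0 = x:
  x_0 = 35/2;  a_0 = 1;  x_1 = (x_0 − 1)/3 = 11/2
  x_1 = 11/2;  a_1 = 1;  x_2 = (x_1 − 1)/3 = 3/2
  x_2 = 3/2;  a_2 = 0;  x_3 = (x_2 − 0)/3 = 1/2
  x_3 = 1/2;  a_3 = 2;  x_4 = (x_3 − 2)/3 = -1/2
  x_4 = -1/2;  a_4 = 1;  x_5 = (x_4 − 1)/3 = -1/2
Digits: (1, 1, 0, 2, 1).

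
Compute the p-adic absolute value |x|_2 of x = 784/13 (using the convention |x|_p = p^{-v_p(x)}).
|784/13|_2 = 1/16

Step 1 — compute v_2(x) by factoring powers of 2 out of the numerator and denominator: v_2(784/13) = 4. Step 2 — apply |x|_p = p^{-v_p(x)} = 2^{-4} = 1/16.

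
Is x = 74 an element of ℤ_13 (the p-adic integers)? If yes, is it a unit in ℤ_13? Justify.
x ∈ ℤ_13^× (unit); v_13(x) = 0

ℤ_13 = {x ∈ ℚ_13 : v_13(x) ≥ 0} and ℤ_13^× = {x ∈ ℤ_13 : v_13(x) = 0}. Here v_13(74) = v_13(num) − v_13(den) = 0; compare against these criteria.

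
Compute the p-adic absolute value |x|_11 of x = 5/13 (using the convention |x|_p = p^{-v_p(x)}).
|5/13|_11 = 1

Step 1 — compute v_11(x) by factoring powers of 11 out of the numerator and denominator: v_11(5/13) = 0. Step 2 — apply |x|_p = p^{-v_p(x)} = 11^{0} = 1.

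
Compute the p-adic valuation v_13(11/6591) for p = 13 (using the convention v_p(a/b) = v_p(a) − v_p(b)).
v_13(11/6591) = -3

Factor powers of 13 from the numerator and denominator of the reduced fraction: 11 = 13^0 · 11 and 6591 = 13^3 · 3. Apply v_p(a/b) = v_p(a) − v_p(b): v_13(11/6591) = 0 − 3 = -3.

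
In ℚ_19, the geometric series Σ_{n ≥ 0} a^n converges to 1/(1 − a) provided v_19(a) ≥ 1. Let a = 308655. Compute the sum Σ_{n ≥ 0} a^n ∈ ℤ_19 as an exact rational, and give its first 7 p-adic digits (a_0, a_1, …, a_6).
Σ a^n = 1/(1 − a) = -1/308654;  first 7 digits = (1, 0, 0, 7, 2, 0, 11)

v_19(a) = 3 ≥ 1, so the series converges in ℤ_19 to 1/(1 − a) = 1/(1 − 308655) = -1/308654. Expand this rational in ℤ_19: compute digits iteratively via d_i = x_i mod 19, x_{i+1} = (x_i − d_i)/19. The first 7 digits are (1, 0, 0, 7, 2, 0, 11).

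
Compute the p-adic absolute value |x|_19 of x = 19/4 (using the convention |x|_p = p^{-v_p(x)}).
|19/4|_19 = 1/19

Step 1 — compute v_19(x) by factoring powers of 19 out of the numerator and denominator: v_19(19/4) = 1. Step 2 — apply |x|_p = p^{-v_p(x)} = 19^{-1} = 1/19.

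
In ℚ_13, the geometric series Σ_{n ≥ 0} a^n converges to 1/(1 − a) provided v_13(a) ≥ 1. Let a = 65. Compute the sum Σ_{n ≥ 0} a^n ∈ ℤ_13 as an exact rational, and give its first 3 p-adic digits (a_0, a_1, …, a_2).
Σ a^n = 1/(1 − a) = -1/64;  first 3 digits = (1, 5, 12)

v_13(a) = 1 ≥ 1, so the series converges in ℤ_13 to 1/(1 − a) = 1/(1 − 65) = -1/64. Expand this rational in ℤ_13: compute digits iteratively via d_i = x_i mod 13, x_{i+1} = (x_i − d_i)/13. The first 3 digits are (1, 5, 12).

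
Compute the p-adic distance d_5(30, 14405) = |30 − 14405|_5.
d_5(30, 14405) = 1/625

Step 1 — x − y = 30 − 14405 = -14375. Step 2 — v_5(-14375) = 4 (factor: -14375 = −(5^4 · 23); the sign does not affect v_p). Step 3 — |x − y|_5 = 5^{-4} = 1/625.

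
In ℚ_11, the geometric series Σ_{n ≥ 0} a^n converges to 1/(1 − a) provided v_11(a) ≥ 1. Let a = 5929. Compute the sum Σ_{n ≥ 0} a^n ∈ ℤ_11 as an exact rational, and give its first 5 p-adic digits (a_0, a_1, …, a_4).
Σ a^n = 1/(1 − a) = -1/5928;  first 5 digits = (1, 0, 5, 4, 3)

v_11(a) = 2 ≥ 1, so the series converges in ℤ_11 to 1/(1 − a) = 1/(1 − 5929) = -1/5928. Expand this rational in ℤ_11: compute digits iteratively via d_i = x_i mod 11, x_{i+1} = (x_i − d_i)/11. The first 5 digits are (1, 0, 5, 4, 3).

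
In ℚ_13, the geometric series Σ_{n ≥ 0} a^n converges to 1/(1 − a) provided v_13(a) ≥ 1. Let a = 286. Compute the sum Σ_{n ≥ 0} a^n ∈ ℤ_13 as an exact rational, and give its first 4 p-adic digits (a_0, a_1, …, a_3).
Σ a^n = 1/(1 − a) = -1/285;  first 4 digits = (1, 9, 4, 12)

v_13(a) = 1 ≥ 1, so the series converges in ℤ_13 to 1/(1 − a) = 1/(1 − 286) = -1/285. Expand this rational in ℤ_13: compute digits iteratively via d_i = x_i mod 13, x_{i+1} = (x_i − d_i)/13. The first 4 digits are (1, 9, 4, 12).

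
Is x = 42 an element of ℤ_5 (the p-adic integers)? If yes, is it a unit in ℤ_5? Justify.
x ∈ ℤ_5^× (unit); v_5(x) = 0

ℤ_5 = {x ∈ ℚ_5 : v_5(x) ≥ 0} and ℤ_5^× = {x ∈ ℤ_5 : v_5(x) = 0}. Here v_5(42) = v_5(num) − v_5(den) = 0; compare against these criteria.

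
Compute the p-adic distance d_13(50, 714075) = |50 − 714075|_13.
d_13(50, 714075) = 1/28561

Step 1 — x − y = 50 − 714075 = -714025. Step 2 — v_13(-714025) = 4 (factor: -714025 = −(13^4 · 25); the sign does not affect v_p). Step 3 — |x − y|_13 = 13^{-4} = 1/28561.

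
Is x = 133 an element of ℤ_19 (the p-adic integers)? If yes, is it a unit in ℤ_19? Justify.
x ∈ ℤ_19 but not a unit; v_19(x) = 1 > 0

ℤ_19 = {x ∈ ℚ_19 : v_19(x) ≥ 0} and ℤ_19^× = {x ∈ ℤ_19 : v_19(x) = 0}. Here v_19(133) = v_19(num) − v_19(den) = 1; compare against these criteria.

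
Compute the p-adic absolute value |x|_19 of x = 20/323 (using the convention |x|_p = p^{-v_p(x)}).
|20/323|_19 = 19

Step 1 — compute v_19(x) by factoring powers of 19 out of the numerator and denominator: v_19(20/323) = -1. Step 2 — apply |x|_p = p^{-v_p(x)} = 19^{1} = 19.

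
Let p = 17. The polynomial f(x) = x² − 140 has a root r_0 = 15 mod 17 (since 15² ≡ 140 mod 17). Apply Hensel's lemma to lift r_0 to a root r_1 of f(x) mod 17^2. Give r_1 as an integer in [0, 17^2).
r_1 = 253 (mod 289)

Hensel's recurrence: r_{i+1} = r_i − f(r_i)·(f′(r_i))^{-1} mod 17^{i+2}, with f′(x) = 2x. Iterate:
  r_0 = 15 (mod 17)
  r_1 = 253 (mod 289)
Final: r_1 = 253, and one checks f(r_1) ≡ 0 mod 17^2.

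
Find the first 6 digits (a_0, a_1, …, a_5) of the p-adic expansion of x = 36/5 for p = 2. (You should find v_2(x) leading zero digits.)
(a_0, …, a_5) = (0, 0, 1, 0, 1, 0)

v_2(36/5) = 2, so a_0 = ... = a_1 = 0. Factor out: x = 2^2 · u with u = 9/5 a unit in ℤ_2. Expand u iteratively via a_{v+i} = u_i mod 2, u_{i+1} = (u_i − a_{v+i})/2:
  u_0 = 9/5;  a_2 = 1;  u_1 = (u_0 − 1)/2 = 2/5
  u_1 = 2/5;  a_3 = 0;  u_2 = (u_1 − 0)/2 = 1/5
  u_2 = 1/5;  a_4 = 1;  u_3 = (u_2 − 1)/2 = -2/5
  u_3 = -2/5;  a_5 = 0;  u_4 = (u_3 − 0)/2 = -1/5
Digits: (0, 0, 1, 0, 1, 0).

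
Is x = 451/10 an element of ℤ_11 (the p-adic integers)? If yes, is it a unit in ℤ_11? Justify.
x ∈ ℤ_11 but not a unit; v_11(x) = 1 > 0

ℤ_11 = {x ∈ ℚ_11 : v_11(x) ≥ 0} and ℤ_11^× = {x ∈ ℤ_11 : v_11(x) = 0}. Here v_11(451/10) = v_11(num) − v_11(den) = 1; compare against these criteria.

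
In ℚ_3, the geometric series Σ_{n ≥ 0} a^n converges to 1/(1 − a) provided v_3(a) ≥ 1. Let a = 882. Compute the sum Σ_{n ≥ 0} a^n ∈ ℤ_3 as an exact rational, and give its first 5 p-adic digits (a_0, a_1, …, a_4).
Σ a^n = 1/(1 − a) = -1/881;  first 5 digits = (1, 0, 2, 2, 2)

v_3(a) = 2 ≥ 1, so the series converges in ℤ_3 to 1/(1 − a) = 1/(1 − 882) = -1/881. Expand this rational in ℤ_3: compute digits iteratively via d_i = x_i mod 3, x_{i+1} = (x_i − d_i)/3. The first 5 digits are (1, 0, 2, 2, 2).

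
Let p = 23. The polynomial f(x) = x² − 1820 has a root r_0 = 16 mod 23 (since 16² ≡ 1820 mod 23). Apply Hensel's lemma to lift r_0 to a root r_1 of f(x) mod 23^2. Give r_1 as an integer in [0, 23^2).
r_1 = 131 (mod 529)

Hensel's recurrence: r_{i+1} = r_i − f(r_i)·(f′(r_i))^{-1} mod 23^{i+2}, with f′(x) = 2x. Iterate:
  r_0 = 16 (mod 23)
  r_1 = 131 (mod 529)
Final: r_1 = 131, and one checks f(r_1) ≡ 0 mod 23^2.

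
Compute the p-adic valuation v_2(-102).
v_2(-102) = 1

v_2(n) is the largest exponent k such that 2^k divides n. Factor out: -102 = -2^1 · 51. (Sign doesn't affect v_p.) So v_2(-102) = 1.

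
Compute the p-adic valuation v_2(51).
v_2(51) = 0

v_2(n) is the largest exponent k such that 2^k divides n. Factor out: 51 = 2^0 · 51. (Sign doesn't affect v_p.) So v_2(51) = 0.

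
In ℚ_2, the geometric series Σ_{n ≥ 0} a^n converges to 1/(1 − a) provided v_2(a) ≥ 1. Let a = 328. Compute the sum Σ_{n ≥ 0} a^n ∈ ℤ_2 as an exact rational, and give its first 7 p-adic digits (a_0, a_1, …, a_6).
Σ a^n = 1/(1 − a) = -1/327;  first 7 digits = (1, 0, 0, 1, 0, 0, 0)

v_2(a) = 3 ≥ 1, so the series converges in ℤ_2 to 1/(1 − a) = 1/(1 − 328) = -1/327. Expand this rational in ℤ_2: compute digits iteratively via d_i = x_i mod 2, x_{i+1} = (x_i − d_i)/2. The first 7 digits are (1, 0, 0, 1, 0, 0, 0).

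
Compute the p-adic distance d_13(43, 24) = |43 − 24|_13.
d_13(43, 24) = 1

Step 1 — x − y = 43 − 24 = 19. Step 2 — v_13(19) = 0 (factor: 19 = (13^0 · 19); the sign does not affect v_p). Step 3 — |x − y|_13 = 13^{0} = 1.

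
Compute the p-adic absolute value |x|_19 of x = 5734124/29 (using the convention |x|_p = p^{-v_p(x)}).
|5734124/29|_19 = 1/130321

Step 1 — compute v_19(x) by factoring powers of 19 out of the numerator and denominator: v_19(5734124/29) = 4. Step 2 — apply |x|_p = p^{-v_p(x)} = 19^{-4} = 1/130321.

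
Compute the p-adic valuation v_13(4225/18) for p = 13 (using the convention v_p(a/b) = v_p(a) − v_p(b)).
v_13(4225/18) = 2

Factor powers of 13 from the numerator and denominator of the reduced fraction: 4225 = 13^2 · 25 and 18 = 13^0 · 18. Apply v_p(a/b) = v_p(a) − v_p(b): v_13(4225/18) = 2 − 0 = 2.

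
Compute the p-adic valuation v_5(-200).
v_5(-200) = 2

v_5(n) is the largest exponent k such that 5^k divides n. Factor out: -200 = -5^2 · 8. (Sign doesn't affect v_p.) So v_5(-200) = 2.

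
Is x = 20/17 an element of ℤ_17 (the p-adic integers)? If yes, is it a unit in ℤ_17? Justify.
x ∉ ℤ_17 (v_17(x) = -1 < 0)

ℤ_17 = {x ∈ ℚ_17 : v_17(x) ≥ 0} and ℤ_17^× = {x ∈ ℤ_17 : v_17(x) = 0}. Here v_17(20/17) = v_17(num) − v_17(den) = -1; compare against these criteria.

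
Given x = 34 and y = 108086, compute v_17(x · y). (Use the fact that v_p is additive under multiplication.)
v_17(3674924) = 4

v_p(x) = 1 (factor: 34 = 17^1 · 2); v_p(y) = 3 (factor: 108086 = 17^3 · 22). Additivity: v_p(xy) = v_p(x) + v_p(y) = 1 + 3 = 4. (Direct check: xy = 3674924 = 17^4 · (44).)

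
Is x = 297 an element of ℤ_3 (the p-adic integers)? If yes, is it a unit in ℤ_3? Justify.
x ∈ ℤ_3 but not a unit; v_3(x) = 3 > 0

ℤ_3 = {x ∈ ℚ_3 : v_3(x) ≥ 0} and ℤ_3^× = {x ∈ ℤ_3 : v_3(x) = 0}. Here v_3(297) = v_3(num) − v_3(den) = 3; compare against these criteria.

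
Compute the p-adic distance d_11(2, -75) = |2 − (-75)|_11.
d_11(2, -75) = 1/11

Step 1 — x − y = 2 − (-75) = 77. Step 2 — v_11(77) = 1 (factor: 77 = (11^1 · 7); the sign does not affect v_p). Step 3 — |x − y|_11 = 11^{-1} = 1/11.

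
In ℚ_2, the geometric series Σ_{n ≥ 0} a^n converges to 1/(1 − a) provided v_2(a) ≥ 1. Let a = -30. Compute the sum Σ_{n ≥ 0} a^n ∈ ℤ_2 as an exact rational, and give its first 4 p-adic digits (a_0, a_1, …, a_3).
Σ a^n = 1/(1 − a) = 1/31;  first 4 digits = (1, 1, 1, 1)

v_2(a) = 1 ≥ 1, so the series converges in ℤ_2 to 1/(1 − a) = 1/(1 − (-30)) = 1/31. Expand this rational in ℤ_2: compute digits iteratively via d_i = x_i mod 2, x_{i+1} = (x_i − d_i)/2. The first 4 digits are (1, 1, 1, 1).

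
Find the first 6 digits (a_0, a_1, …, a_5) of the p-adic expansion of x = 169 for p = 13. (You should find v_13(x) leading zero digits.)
(a_0, …, a_5) = (0, 0, 1, 0, 0, 0)

v_13(169) = 2, so a_0 = ... = a_1 = 0. Factor out: x = 13^2 · u with u = 1 a unit in ℤ_13. Expand u iteratively via a_{v+i} = u_i mod 13, u_{i+1} = (u_i − a_{v+i})/13:
  u_0 = 1;  a_2 = 1;  u_1 = (u_0 − 1)/13 = 0
  u_1 = 0;  a_3 = 0;  u_2 = (u_1 − 0)/13 = 0
  u_2 = 0;  a_4 = 0;  u_3 = (u_2 − 0)/13 = 0
  u_3 = 0;  a_5 = 0;  u_4 = (u_3 − 0)/13 = 0
Digits: (0, 0, 1, 0, 0, 0).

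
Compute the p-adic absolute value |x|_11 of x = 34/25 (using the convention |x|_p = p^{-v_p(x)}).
|34/25|_11 = 1

Step 1 — compute v_11(x) by factoring powers of 11 out of the numerator and denominator: v_11(34/25) = 0. Step 2 — apply |x|_p = p^{-v_p(x)} = 11^{0} = 1.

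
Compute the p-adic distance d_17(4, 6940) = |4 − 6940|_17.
d_17(4, 6940) = 1/289

Step 1 — x − y = 4 − 6940 = -6936. Step 2 — v_17(-6936) = 2 (factor: -6936 = −(17^2 · 24); the sign does not affect v_p). Step 3 — |x − y|_17 = 17^{-2} = 1/289.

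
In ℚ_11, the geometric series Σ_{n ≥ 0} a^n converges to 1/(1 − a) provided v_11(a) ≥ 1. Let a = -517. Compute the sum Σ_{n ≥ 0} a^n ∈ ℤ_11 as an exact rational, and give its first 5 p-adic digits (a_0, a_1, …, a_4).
Σ a^n = 1/(1 − a) = 1/518;  first 5 digits = (1, 8, 4, 8, 10)

v_11(a) = 1 ≥ 1, so the series converges in ℤ_11 to 1/(1 − a) = 1/(1 − (-517)) = 1/518. Expand this rational in ℤ_11: compute digits iteratively via d_i = x_i mod 11, x_{i+1} = (x_i − d_i)/11. The first 5 digits are (1, 8, 4, 8, 10).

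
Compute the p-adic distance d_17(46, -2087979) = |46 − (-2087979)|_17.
d_17(46, -2087979) = 1/83521

Step 1 — x − y = 46 − (-2087979) = 2088025. Step 2 — v_17(2088025) = 4 (factor: 2088025 = (17^4 · 25); the sign does not affect v_p). Step 3 — |x − y|_17 = 17^{-4} = 1/83521.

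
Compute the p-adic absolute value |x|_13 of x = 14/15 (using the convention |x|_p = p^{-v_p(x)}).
|14/15|_13 = 1

Step 1 — compute v_13(x) by factoring powers of 13 out of the numerator and denominator: v_13(14/15) = 0. Step 2 — apply |x|_p = p^{-v_p(x)} = 13^{0} = 1.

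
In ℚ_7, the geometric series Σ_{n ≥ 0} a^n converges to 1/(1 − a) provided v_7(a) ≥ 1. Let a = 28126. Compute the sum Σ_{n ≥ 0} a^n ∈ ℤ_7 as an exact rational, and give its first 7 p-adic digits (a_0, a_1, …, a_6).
Σ a^n = 1/(1 − a) = -1/28125;  first 7 digits = (1, 0, 0, 5, 4, 1, 4)

v_7(a) = 3 ≥ 1, so the series converges in ℤ_7 to 1/(1 − a) = 1/(1 − 28126) = -1/28125. Expand this rational in ℤ_7: compute digits iteratively via d_i = x_i mod 7, x_{i+1} = (x_i − d_i)/7. The first 7 digits are (1, 0, 0, 5, 4, 1, 4).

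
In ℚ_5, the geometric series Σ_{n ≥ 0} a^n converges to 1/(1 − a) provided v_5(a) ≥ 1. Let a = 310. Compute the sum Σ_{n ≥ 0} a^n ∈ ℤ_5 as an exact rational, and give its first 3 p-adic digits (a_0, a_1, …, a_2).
Σ a^n = 1/(1 − a) = -1/309;  first 3 digits = (1, 2, 1)

v_5(a) = 1 ≥ 1, so the series converges in ℤ_5 to 1/(1 − a) = 1/(1 − 310) = -1/309. Expand this rational in ℤ_5: compute digits iteratively via d_i = x_i mod 5, x_{i+1} = (x_i − d_i)/5. The first 3 digits are (1, 2, 1).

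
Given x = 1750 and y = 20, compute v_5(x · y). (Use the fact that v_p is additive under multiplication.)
v_5(35000) = 4

v_p(x) = 3 (factor: 1750 = 5^3 · 14); v_p(y) = 1 (factor: 20 = 5^1 · 4). Additivity: v_p(xy) = v_p(x) + v_p(y) = 3 + 1 = 4. (Direct check: xy = 35000 = 5^4 · (56).)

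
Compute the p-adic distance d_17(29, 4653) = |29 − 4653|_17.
d_17(29, 4653) = 1/289

Step 1 — x − y = 29 − 4653 = -4624. Step 2 — v_17(-4624) = 2 (factor: -4624 = −(17^2 · 16); the sign does not affect v_p). Step 3 — |x − y|_17 = 17^{-2} = 1/289.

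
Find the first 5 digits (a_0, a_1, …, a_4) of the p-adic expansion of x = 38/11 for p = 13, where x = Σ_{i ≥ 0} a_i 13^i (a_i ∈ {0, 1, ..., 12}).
(a_0, …, a_4) = (7, 8, 10, 11, 5)

v_13(38/11) = 0 (numerator and denominator both coprime to 13), so x ∈ ℤ_13^×. Compute digits iteratively via a_i = x_i mod 13, x_{i+1} = (x_i − a_i)/13, with x_0 = x:
  x_0 = 38/11;  a_0 = 7;  x_1 = (x_0 − 7)/13 = -3/11
  x_1 = -3/11;  a_1 = 8;  x_2 = (x_1 − 8)/13 = -7/11
  x_2 = -7/11;  a_2 = 10;  x_3 = (x_2 − 10)/13 = -9/11
  x_3 = -9/11;  a_3 = 11;  x_4 = (x_3 − 11)/13 = -10/11
  x_4 = -10/11;  a_4 = 5;  x_5 = (x_4 − 5)/13 = -5/11
Digits: (7, 8, 10, 11, 5).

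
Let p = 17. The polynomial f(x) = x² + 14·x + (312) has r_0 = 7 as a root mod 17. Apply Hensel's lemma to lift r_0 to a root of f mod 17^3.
r_2 = 4563 (mod 4913)

Hensel: r_{i+1} = r_i − f(r_i)·(f′(r_i))^{-1} mod 17^{i+2}, f′(x) = 2x + 14. Iterate:
  r_0 = 7 (mod 17)
  r_1 = 228 (mod 289)
  r_2 = 4563 (mod 4913)
Final: r = 4563 satisfies f(r) ≡ 0 mod 17^3.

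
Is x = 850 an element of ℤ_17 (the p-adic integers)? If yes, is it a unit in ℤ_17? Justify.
x ∈ ℤ_17 but not a unit; v_17(x) = 1 > 0

ℤ_17 = {x ∈ ℚ_17 : v_17(x) ≥ 0} and ℤ_17^× = {x ∈ ℤ_17 : v_17(x) = 0}. Here v_17(850) = v_17(num) − v_17(den) = 1; compare against these criteria.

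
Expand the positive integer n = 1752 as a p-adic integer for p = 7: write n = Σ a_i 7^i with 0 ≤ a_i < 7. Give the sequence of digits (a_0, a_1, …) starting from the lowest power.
(a_0, a_1, …) = (2, 5, 0, 5)

Repeated division by 7 gives the digits low-to-high: 1752 = 2 + 5·7^1 + 5·7^3. Digit sequence: (2, 5, 0, 5).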